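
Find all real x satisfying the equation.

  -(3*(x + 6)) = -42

Step 1. [-(3*(x + 6)) = -42] flip signs both sides. So neg: 3*(x + 6) = 42.
Step 2. [3*(x + 6) = 42] divide by the outer 3 ⇒ div: x + 6 = 14.
Step 3. [x + 6 = 14] +6 is outermost — subtract 6 both sides ⇒ sub: x = 8.

Answer: x ∈ {8}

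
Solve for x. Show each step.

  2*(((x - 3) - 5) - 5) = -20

Step 1. [2*(((x - 3) - 5) - 5) = -20] leading coefficient 2: divide by 2, so div: ((x - 3) - 5) - 5 = -10.
Step 2. [((x - 3) - 5) - 5 = -10] 5 comes off first (add 5) ⇒ sub: (x - 3) - 5 = -5.
Step 3. [(x - 3) - 5 = -5] -5 is outermost — add 5 both sides. So sub: x - 3 = 0.
Step 4. [x - 3 = 0] -3 is outermost — add 3 both sides, so sub: x = 3.

Answer: x ∈ {3}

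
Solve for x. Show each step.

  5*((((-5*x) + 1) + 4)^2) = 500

Step 1. [5*((((-5*x) + 1) + 4)^2) = 500] divide by the outer 5 ⇒ div: (((-5*x) + 1) + 4)^2 = 100.
Step 2. [(((-5*x) + 1) + 4)^2 = 100] 100 ≥ 0, LHS is (·)² — take ±√, so sqrt: ((-5*x) + 1) + 4 = 10 or -10.
Step 3. [((-5*x) + 1) + 4 = 10 or -10] 4 comes off first (subtract 4), so sub: (-5*x) + 1 = 6 or -14.
Step 4. [(-5*x) + 1 = 6 or -14] the outer +1 inverts by subtracting 1. So sub: -5*x = 5 or -15.
Step 5. [-5*x = 5 or -15] leading coefficient -5: divide by -5, so div: x = -1 or 3.

Answer: x ∈ {-1, 3}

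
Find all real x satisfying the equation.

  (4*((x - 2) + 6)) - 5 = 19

Step 1. [(4*((x - 2) + 6)) - 5 = 19] 5 comes off first (add 5). So sub: 4*((x - 2) + 6) = 24.
Step 2. [4*((x - 2) + 6) = 24] leading coefficient 4: divide by 4. So div: (x - 2) + 6 = 6.
Step 3. [(x - 2) + 6 = 6] peel the +6: subtract 6 from each side. So sub: x - 2 = 0.
Step 4. [x - 2 = 0] 2 comes off first (add 2). So sub: x = 2.

Answer: x ∈ {2}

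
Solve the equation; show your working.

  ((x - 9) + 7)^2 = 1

Step 1. [((x - 9) + 7)^2 = 1] 1 ≥ 0, LHS is (·)² — take ±√. So sqrt: (x - 9) + 7 = 1 or -1.
Step 2. [(x - 9) + 7 = 1 or -1] peel the +7: subtract 7 from each side ⇒ sub: x - 9 = -6 or -8.
Step 3. [x - 9 = -6 or -8] the outer -9 inverts by adding 9 ⇒ sub: x = 3 or 1.

Answer: x ∈ {1, 3}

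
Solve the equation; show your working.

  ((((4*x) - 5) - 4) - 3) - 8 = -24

Step 1. [((((4*x) - 5) - 4) - 3) - 8 = -24] add 8: x sits inside (… - 8) ⇒ sub: (((4*x) - 5) - 4) - 3 = -16.
Step 2. [(((4*x) - 5) - 4) - 3 = -16] -3 is outermost — add 3 both sides, so sub: ((4*x) - 5) - 4 = -13.
Step 3. [((4*x) - 5) - 4 = -13] -4 is outermost — add 4 both sides. So sub: (4*x) - 5 = -9.
Step 4. [(4*x) - 5 = -9] -5 is outermost — add 5 both sides, so sub: 4*x = -4.
Step 5. [4*x = -4] LHS = 4·(…); ÷4 both sides. So div: x = -1.

Answer: x ∈ {-1}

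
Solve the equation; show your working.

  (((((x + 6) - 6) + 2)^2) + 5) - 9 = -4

Step 1. [(((((x + 6) - 6) + 2)^2) + 5) - 9 = -4] -9 is outermost — add 9 both sides, so sub: ((((x + 6) - 6) + 2)^2) + 5 = 5.
Step 2. [((((x + 6) - 6) + 2)^2) + 5 = 5] the outer +5 inverts by subtracting 5. So sub: (((x + 6) - 6) + 2)^2 = 0.
Step 3. [(((x + 6) - 6) + 2)^2 = 0] √ both sides: 0 ≥ 0 gives two branches ⇒ sqrt: ((x + 6) - 6) + 2 = 0.
Step 4. [((x + 6) - 6) + 2 = 0] peel the +2: subtract 2 from each side, so sub: (x + 6) - 6 = -2.
Step 5. [(x + 6) - 6 = -2] -6 is outermost — add 6 both sides, so sub: x + 6 = 4.
Step 6. [x + 6 = 4] subtract 6: x sits inside (… + 6), so sub: x = -2.

Answer: x ∈ {-2}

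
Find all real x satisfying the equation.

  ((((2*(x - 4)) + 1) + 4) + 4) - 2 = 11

Step 1. [((((2*(x - 4)) + 1) + 4) + 4) - 2 = 11] the outer -2 inverts by adding 2, so sub: (((2*(x - 4)) + 1) + 4) + 4 = 13.
Step 2. [(((2*(x - 4)) + 1) + 4) + 4 = 13] the outer +4 inverts by subtracting 4, so sub: ((2*(x - 4)) + 1) + 4 = 9.
Step 3. [((2*(x - 4)) + 1) + 4 = 9] 4 comes off first (subtract 4), so sub: (2*(x - 4)) + 1 = 5.
Step 4. [(2*(x - 4)) + 1 = 5] 1 comes off first (subtract 1), so sub: 2*(x - 4) = 4.
Step 5. [2*(x - 4) = 4] 2 out front; divide by 2 ⇒ div: x - 4 = 2.
Step 6. [x - 4 = 2] peel the -4: add 4 from each side, so sub: x = 6.

Answer: x ∈ {6}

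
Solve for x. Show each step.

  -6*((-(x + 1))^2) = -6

Step 1. [-6*((-(x + 1))^2) = -6] -6 out front; divide by -6 ⇒ div: (-(x + 1))^2 = 1.
Step 2. [(-(x + 1))^2 = 1] LHS squared, RHS 1 ≥ 0: apply √ (±). So sqrt: -(x + 1) = 1 or -1.
Step 3. [-(x + 1) = 1 or -1] LHS negated; negate both sides, so neg: x + 1 = -1 or 1.
Step 4. [x + 1 = -1 or 1] +1 is outermost — subtract 1 both sides, so sub: x = -2 or 0.

Answer: x ∈ {-2, 0}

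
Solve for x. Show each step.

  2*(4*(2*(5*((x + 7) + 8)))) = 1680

Step 1. [2*(4*(2*(5*((x + 7) + 8)))) = 1680] leading coefficient 2: divide by 2. So div: 4*(2*(5*((x + 7) + 8))) = 840.
Step 2. [4*(2*(5*((x + 7) + 8))) = 840] 4·(inner) — divide through by 4, so div: 2*(5*((x + 7) + 8)) = 210.
Step 3. [2*(5*((x + 7) + 8)) = 210] divide by the outer 2. So div: 5*((x + 7) + 8) = 105.
Step 4. [5*((x + 7) + 8) = 105] 5·(inner) — divide through by 5 ⇒ div: (x + 7) + 8 = 21.
Step 5. [(x + 7) + 8 = 21] subtract 8: x sits inside (… + 8), so sub: x + 7 = 13.
Step 6. [x + 7 = 13] 7 comes off first (subtract 7), so sub: x = 6.

Answer: x ∈ {6}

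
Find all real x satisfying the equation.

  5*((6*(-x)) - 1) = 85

Step 1. [5*((6*(-x)) - 1) = 85] 5·(inner) — divide through by 5, so div: (6*(-x)) - 1 = 17.
Step 2. [(6*(-x)) - 1 = 17] the outer -1 inverts by adding 1 ⇒ sub: 6*(-x) = 18.
Step 3. [6*(-x) = 18] LHS = 6·(…); ÷6 both sides ⇒ div: -x = 3.
Step 4. [-x = 3] flip signs both sides, so neg: x = -3.

Answer: x ∈ {-3}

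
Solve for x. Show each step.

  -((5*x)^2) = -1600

Step 1. [-((5*x)^2) = -1600] flip signs both sides, so neg: (5*x)^2 = 1600.
Step 2. [(5*x)^2 = 1600] 1600 ≥ 0, LHS is (·)² — take ±√ ⇒ sqrt: 5*x = 40 or -40.
Step 3. [5*x = 40 or -40] 5 out front; divide by 5 ⇒ div: x = 8 or -8.

Answer: x ∈ {-8, 8}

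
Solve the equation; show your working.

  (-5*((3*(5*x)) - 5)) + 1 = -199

Step 1. [(-5*((3*(5*x)) - 5)) + 1 = -199] +1 is outermost — subtract 1 both sides. So sub: -5*((3*(5*x)) - 5) = -200.
Step 2. [-5*((3*(5*x)) - 5) = -200] -5·(inner) — divide through by -5, so div: (3*(5*x)) - 5 = 40.
Step 3. [(3*(5*x)) - 5 = 40] peel the -5: add 5 from each side, so sub: 3*(5*x) = 45.
Step 4. [3*(5*x) = 45] 3·(inner) — divide through by 3 ⇒ div: 5*x = 15.
Step 5. [5*x = 15] 5 out front; divide by 5. So div: x = 3.

Answer: x ∈ {3}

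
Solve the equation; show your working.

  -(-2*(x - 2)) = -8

Step 1. [-(-2*(x - 2)) = -8] LHS negated; negate both sides ⇒ neg: -2*(x - 2) = 8.
Step 2. [-2*(x - 2) = 8] -2·(inner) — divide through by -2. So div: x - 2 = -4.
Step 3. [x - 2 = -4] -2 is outermost — add 2 both sides ⇒ sub: x = -2.

Answer: x ∈ {-2}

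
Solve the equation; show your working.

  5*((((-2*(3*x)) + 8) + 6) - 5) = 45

Step 1. [5*((((-2*(3*x)) + 8) + 6) - 5) = 45] leading coefficient 5: divide by 5 ⇒ div: (((-2*(3*x)) + 8) + 6) - 5 = 9.
Step 2. [(((-2*(3*x)) + 8) + 6) - 5 = 9] add 5: x sits inside (… - 5), so sub: ((-2*(3*x)) + 8) + 6 = 14.
Step 3. [((-2*(3*x)) + 8) + 6 = 14] +6 is outermost — subtract 6 both sides. So sub: (-2*(3*x)) + 8 = 8.
Step 4. [(-2*(3*x)) + 8 = 8] +8 is outermost — subtract 8 both sides. So sub: -2*(3*x) = 0.
Step 5. [-2*(3*x) = 0] LHS = -2·(…); ÷-2 both sides, so div: 3*x = 0.
Step 6. [3*x = 0] 3 out front; divide by 3. So div: x = 0.

Answer: x ∈ {0}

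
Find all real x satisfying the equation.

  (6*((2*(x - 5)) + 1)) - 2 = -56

Step 1. [(6*((2*(x - 5)) + 1)) - 2 = -56] 2 comes off first (add 2). So sub: 6*((2*(x - 5)) + 1) = -54.
Step 2. [6*((2*(x - 5)) + 1) = -54] LHS = 6·(…); ÷6 both sides ⇒ div: (2*(x - 5)) + 1 = -9.
Step 3. [(2*(x - 5)) + 1 = -9] the outer +1 inverts by subtracting 1 ⇒ sub: 2*(x - 5) = -10.
Step 4. [2*(x - 5) = -10] 2 out front; divide by 2, so div: x - 5 = -5.
Step 5. [x - 5 = -5] 5 comes off first (add 5), so sub: x = 0.

Answer: x ∈ {0}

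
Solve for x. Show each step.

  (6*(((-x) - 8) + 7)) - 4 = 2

Step 1. [(6*(((-x) - 8) + 7)) - 4 = 2] the outer -4 inverts by adding 4. So sub: 6*(((-x) - 8) + 7) = 6.
Step 2. [6*(((-x) - 8) + 7) = 6] leading coefficient 6: divide by 6. So div: ((-x) - 8) + 7 = 1.
Step 3. [((-x) - 8) + 7 = 1] the outer +7 inverts by subtracting 7 ⇒ sub: (-x) - 8 = -6.
Step 4. [(-x) - 8 = -6] -8 is outermost — add 8 both sides. So sub: -x = 2.
Step 5. [-x = 2] LHS negated; negate both sides, so neg: x = -2.

Answer: x ∈ {-2}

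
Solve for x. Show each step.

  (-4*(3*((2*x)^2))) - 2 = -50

Step 1. [(-4*(3*((2*x)^2))) - 2 = -50] peel the -2: add 2 from each side. So sub: -4*(3*((2*x)^2)) = -48.
Step 2. [-4*(3*((2*x)^2)) = -48] -4·(inner) — divide through by -4. So div: 3*((2*x)^2) = 12.
Step 3. [3*((2*x)^2) = 12] 3 out front; divide by 3 ⇒ div: (2*x)^2 = 4.
Step 4. [(2*x)^2 = 4] 4 ≥ 0, LHS is (·)² — take ±√ ⇒ sqrt: 2*x = 2 or -2.
Step 5. [2*x = 2 or -2] 2 out front; divide by 2. So div: x = 1 or -1.

Answer: x ∈ {-1, 1}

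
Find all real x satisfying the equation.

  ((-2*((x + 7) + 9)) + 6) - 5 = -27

Step 1. [((-2*((x + 7) + 9)) + 6) - 5 = -27] add 5: x sits inside (… - 5), so sub: (-2*((x + 7) + 9)) + 6 = -22.
Step 2. [(-2*((x + 7) + 9)) + 6 = -22] -2 | LHS and -2 | -22: pull -2 out, so factor: ((x + 7) + 9) - 3 = 11.
Step 3. [((x + 7) + 9) - 3 = 11] 3 comes off first (add 3). So sub: (x + 7) + 9 = 14.
Step 4. [(x + 7) + 9 = 14] 9 comes off first (subtract 9). So sub: x + 7 = 5.
Step 5. [x + 7 = 5] peel the +7: subtract 7 from each side, so sub: x = -2.

Answer: x ∈ {-2}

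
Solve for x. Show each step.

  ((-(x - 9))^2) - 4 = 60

Step 1. [((-(x - 9))^2) - 4 = 60] peel the -4: add 4 from each side, so sub: (-(x - 9))^2 = 64.
Step 2. [(-(x - 9))^2 = 64] √ both sides: 64 ≥ 0 gives two branches ⇒ sqrt: -(x - 9) = 8 or -8.
Step 3. [-(x - 9) = 8 or -8] LHS negated; negate both sides, so neg: x - 9 = -8 or 8.
Step 4. [x - 9 = -8 or 8] the outer -9 inverts by adding 9, so sub: x = 1 or 17.

Answer: x ∈ {1, 17}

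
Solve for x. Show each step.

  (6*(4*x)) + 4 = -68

Step 1. [(6*(4*x)) + 4 = -68] subtract 4: x sits inside (… + 4) ⇒ sub: 6*(4*x) = -72.
Step 2. [6*(4*x) = -72] leading coefficient 6: divide by 6. So div: 4*x = -12.
Step 3. [4*x = -12] leading coefficient 4: divide by 4 ⇒ div: x = -3.

Answer: x ∈ {-3}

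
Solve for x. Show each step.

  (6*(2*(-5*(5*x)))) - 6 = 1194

Step 1. [(6*(2*(-5*(5*x)))) - 6 = 1194] add 6: x sits inside (… - 6), so sub: 6*(2*(-5*(5*x))) = 1200.
Step 2. [6*(2*(-5*(5*x))) = 1200] divide by the outer 6, so div: 2*(-5*(5*x)) = 200.
Step 3. [2*(-5*(5*x)) = 200] 2·(inner) — divide through by 2, so div: -5*(5*x) = 100.
Step 4. [-5*(5*x) = 100] leading coefficient -5: divide by -5, so div: 5*x = -20.
Step 5. [5*x = -20] divide by the outer 5 ⇒ div: x = -4.

Answer: x ∈ {-4}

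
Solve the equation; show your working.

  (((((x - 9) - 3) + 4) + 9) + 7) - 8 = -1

Step 1. [(((((x - 9) - 3) + 4) + 9) + 7) - 8 = -1] add 8: x sits inside (… - 8) ⇒ sub: ((((x - 9) - 3) + 4) + 9) + 7 = 7.
Step 2. [((((x - 9) - 3) + 4) + 9) + 7 = 7] 7 comes off first (subtract 7). So sub: (((x - 9) - 3) + 4) + 9 = 0.
Step 3. [(((x - 9) - 3) + 4) + 9 = 0] subtract 9: x sits inside (… + 9) ⇒ sub: ((x - 9) - 3) + 4 = -9.
Step 4. [((x - 9) - 3) + 4 = -9] the outer +4 inverts by subtracting 4 ⇒ sub: (x - 9) - 3 = -13.
Step 5. [(x - 9) - 3 = -13] peel the -3: add 3 from each side. So sub: x - 9 = -10.
Step 6. [x - 9 = -10] peel the -9: add 9 from each side. So sub: x = -1.

Answer: x ∈ {-1}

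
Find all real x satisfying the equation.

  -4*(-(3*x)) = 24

Step 1. [-4*(-(3*x)) = 24] divide by the outer -4 ⇒ div: -(3*x) = -6.
Step 2. [-(3*x) = -6] flip signs both sides ⇒ neg: 3*x = 6.
Step 3. [3*x = 6] 3 out front; divide by 3, so div: x = 2.

Answer: x ∈ {2}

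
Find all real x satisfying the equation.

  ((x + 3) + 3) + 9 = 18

Step 1. [((x + 3) + 3) + 9 = 18] 9 comes off first (subtract 9). So sub: (x + 3) + 3 = 9.
Step 2. [(x + 3) + 3 = 9] the outer +3 inverts by subtracting 3 ⇒ sub: x + 3 = 6.
Step 3. [x + 3 = 6] +3 is outermost — subtract 3 both sides, so sub: x = 3.

Answer: x ∈ {3}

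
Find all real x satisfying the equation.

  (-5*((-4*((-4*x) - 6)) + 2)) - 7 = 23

Step 1. [(-5*((-4*((-4*x) - 6)) + 2)) - 7 = 23] peel the -7: add 7 from each side, so sub: -5*((-4*((-4*x) - 6)) + 2) = 30.
Step 2. [-5*((-4*((-4*x) - 6)) + 2) = 30] -5·(inner) — divide through by -5 ⇒ div: (-4*((-4*x) - 6)) + 2 = -6.
Step 3. [(-4*((-4*x) - 6)) + 2 = -6] the outer +2 inverts by subtracting 2. So sub: -4*((-4*x) - 6) = -8.
Step 4. [-4*((-4*x) - 6) = -8] leading coefficient -4: divide by -4 ⇒ div: (-4*x) - 6 = 2.
Step 5. [(-4*x) - 6 = 2] 6 comes off first (add 6) ⇒ sub: -4*x = 8.
Step 6. [-4*x = 8] -4 out front; divide by -4, so div: x = -2.

Answer: x ∈ {-2}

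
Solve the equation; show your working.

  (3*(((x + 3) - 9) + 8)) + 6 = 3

Step 1. [(3*(((x + 3) - 9) + 8)) + 6 = 3] 3 divides every term; factor it out. So factor: (((x + 3) - 9) + 8) + 2 = 1.
Step 2. [(((x + 3) - 9) + 8) + 2 = 1] subtract 2: x sits inside (… + 2), so sub: ((x + 3) - 9) + 8 = -1.
Step 3. [((x + 3) - 9) + 8 = -1] +8 is outermost — subtract 8 both sides. So sub: (x + 3) - 9 = -9.
Step 4. [(x + 3) - 9 = -9] add 9: x sits inside (… - 9). So sub: x + 3 = 0.
Step 5. [x + 3 = 0] subtract 3: x sits inside (… + 3), so sub: x = -3.

Answer: x ∈ {-3}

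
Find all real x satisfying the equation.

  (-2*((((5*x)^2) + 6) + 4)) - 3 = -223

Step 1. [(-2*((((5*x)^2) + 6) + 4)) - 3 = -223] the outer -3 inverts by adding 3, so sub: -2*((((5*x)^2) + 6) + 4) = -220.
Step 2. [-2*((((5*x)^2) + 6) + 4) = -220] LHS = -2·(…); ÷-2 both sides ⇒ div: (((5*x)^2) + 6) + 4 = 110.
Step 3. [(((5*x)^2) + 6) + 4 = 110] 4 comes off first (subtract 4), so sub: ((5*x)^2) + 6 = 106.
Step 4. [((5*x)^2) + 6 = 106] the outer +6 inverts by subtracting 6, so sub: (5*x)^2 = 100.
Step 5. [(5*x)^2 = 100] 100 ≥ 0, LHS is (·)² — take ±√. So sqrt: 5*x = 10 or -10.
Step 6. [5*x = 10 or -10] LHS = 5·(…); ÷5 both sides. So div: x = 2 or -2.

Answer: x ∈ {-2, 2}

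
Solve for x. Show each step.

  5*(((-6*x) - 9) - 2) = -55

Step 1. [5*(((-6*x) - 9) - 2) = -55] divide by the outer 5 ⇒ div: ((-6*x) - 9) - 2 = -11.
Step 2. [((-6*x) - 9) - 2 = -11] peel the -2: add 2 from each side ⇒ sub: (-6*x) - 9 = -9.
Step 3. [(-6*x) - 9 = -9] 9 comes off first (add 9), so sub: -6*x = 0.
Step 4. [-6*x = 0] divide by the outer -6. So div: x = 0.

Answer: x ∈ {0}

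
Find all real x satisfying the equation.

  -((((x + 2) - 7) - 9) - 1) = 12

Step 1. [-((((x + 2) - 7) - 9) - 1) = 12] LHS negated; negate both sides. So neg: (((x + 2) - 7) - 9) - 1 = -12.
Step 2. [(((x + 2) - 7) - 9) - 1 = -12] -1 is outermost — add 1 both sides ⇒ sub: ((x + 2) - 7) - 9 = -11.
Step 3. [((x + 2) - 7) - 9 = -11] 9 comes off first (add 9). So sub: (x + 2) - 7 = -2.
Step 4. [(x + 2) - 7 = -2] the outer -7 inverts by adding 7 ⇒ sub: x + 2 = 5.
Step 5. [x + 2 = 5] the outer +2 inverts by subtracting 2. So sub: x = 3.

Answer: x ∈ {3}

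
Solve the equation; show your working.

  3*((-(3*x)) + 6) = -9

Step 1. [3*((-(3*x)) + 6) = -9] LHS = 3·(…); ÷3 both sides. So div: (-(3*x)) + 6 = -3.
Step 2. [(-(3*x)) + 6 = -3] +6 is outermost — subtract 6 both sides, so sub: -(3*x) = -9.
Step 3. [-(3*x) = -9] LHS negated; negate both sides. So neg: 3*x = 9.
Step 4. [3*x = 9] leading coefficient 3: divide by 3. So div: x = 3.

Answer: x ∈ {3}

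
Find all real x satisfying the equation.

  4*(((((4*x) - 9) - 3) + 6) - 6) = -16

Step 1. [4*(((((4*x) - 9) - 3) + 6) - 6) = -16] leading coefficient 4: divide by 4 ⇒ div: ((((4*x) - 9) - 3) + 6) - 6 = -4.
Step 2. [((((4*x) - 9) - 3) + 6) - 6 = -4] the outer -6 inverts by adding 6, so sub: (((4*x) - 9) - 3) + 6 = 2.
Step 3. [(((4*x) - 9) - 3) + 6 = 2] +6 is outermost — subtract 6 both sides, so sub: ((4*x) - 9) - 3 = -4.
Step 4. [((4*x) - 9) - 3 = -4] -3 is outermost — add 3 both sides ⇒ sub: (4*x) - 9 = -1.
Step 5. [(4*x) - 9 = -1] -9 is outermost — add 9 both sides. So sub: 4*x = 8.
Step 6. [4*x = 8] leading coefficient 4: divide by 4, so div: x = 2.

Answer: x ∈ {2}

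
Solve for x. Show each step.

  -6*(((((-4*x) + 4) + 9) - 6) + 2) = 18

Step 1. [-6*(((((-4*x) + 4) + 9) - 6) + 2) = 18] leading coefficient -6: divide by -6, so div: ((((-4*x) + 4) + 9) - 6) + 2 = -3.
Step 2. [((((-4*x) + 4) + 9) - 6) + 2 = -3] subtract 2: x sits inside (… + 2) ⇒ sub: (((-4*x) + 4) + 9) - 6 = -5.
Step 3. [(((-4*x) + 4) + 9) - 6 = -5] peel the -6: add 6 from each side, so sub: ((-4*x) + 4) + 9 = 1.
Step 4. [((-4*x) + 4) + 9 = 1] +9 is outermost — subtract 9 both sides ⇒ sub: (-4*x) + 4 = -8.
Step 5. [(-4*x) + 4 = -8] the outer +4 inverts by subtracting 4. So sub: -4*x = -12.
Step 6. [-4*x = -12] leading coefficient -4: divide by -4. So div: x = 3.

Answer: x ∈ {3}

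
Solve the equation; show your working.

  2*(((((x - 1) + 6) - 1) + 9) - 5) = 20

Step 1. [2*(((((x - 1) + 6) - 1) + 9) - 5) = 20] 2·(inner) — divide through by 2 ⇒ div: ((((x - 1) + 6) - 1) + 9) - 5 = 10.
Step 2. [((((x - 1) + 6) - 1) + 9) - 5 = 10] the outer -5 inverts by adding 5. So sub: (((x - 1) + 6) - 1) + 9 = 15.
Step 3. [(((x - 1) + 6) - 1) + 9 = 15] the outer +9 inverts by subtracting 9, so sub: ((x - 1) + 6) - 1 = 6.
Step 4. [((x - 1) + 6) - 1 = 6] -1 is outermost — add 1 both sides. So sub: (x - 1) + 6 = 7.
Step 5. [(x - 1) + 6 = 7] +6 is outermost — subtract 6 both sides ⇒ sub: x - 1 = 1.
Step 6. [x - 1 = 1] 1 comes off first (add 1) ⇒ sub: x = 2.

Answer: x ∈ {2}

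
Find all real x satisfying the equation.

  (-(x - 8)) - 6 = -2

Step 1. [(-(x - 8)) - 6 = -2] -6 is outermost — add 6 both sides. So sub: -(x - 8) = 4.
Step 2. [-(x - 8) = 4] LHS negated; negate both sides, so neg: x - 8 = -4.
Step 3. [x - 8 = -4] the outer -8 inverts by adding 8, so sub: x = 4.

Answer: x ∈ {4}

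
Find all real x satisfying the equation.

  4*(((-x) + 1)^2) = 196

Step 1. [4*(((-x) + 1)^2) = 196] leading coefficient 4: divide by 4, so div: ((-x) + 1)^2 = 49.
Step 2. [((-x) + 1)^2 = 49] √ both sides: 49 ≥ 0 gives two branches, so sqrt: (-x) + 1 = 7 or -7.
Step 3. [(-x) + 1 = 7 or -7] 1 comes off first (subtract 1) ⇒ sub: -x = 6 or -8.
Step 4. [-x = 6 or -8] LHS negated; negate both sides, so neg: x = -6 or 8.

Answer: x ∈ {-6, 8}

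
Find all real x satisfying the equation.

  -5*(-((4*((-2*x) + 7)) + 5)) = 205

Step 1. [-5*(-((4*((-2*x) + 7)) + 5)) = 205] LHS = -5·(…); ÷-5 both sides ⇒ div: -((4*((-2*x) + 7)) + 5) = -41.
Step 2. [-((4*((-2*x) + 7)) + 5) = -41] flip signs both sides ⇒ neg: (4*((-2*x) + 7)) + 5 = 41.
Step 3. [(4*((-2*x) + 7)) + 5 = 41] subtract 5: x sits inside (… + 5), so sub: 4*((-2*x) + 7) = 36.
Step 4. [4*((-2*x) + 7) = 36] leading coefficient 4: divide by 4 ⇒ div: (-2*x) + 7 = 9.
Step 5. [(-2*x) + 7 = 9] subtract 7: x sits inside (… + 7). So sub: -2*x = 2.
Step 6. [-2*x = 2] -2·(inner) — divide through by -2. So div: x = -1.

Answer: x ∈ {-1}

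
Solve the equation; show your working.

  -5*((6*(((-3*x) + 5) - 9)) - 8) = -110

Step 1. [-5*((6*(((-3*x) + 5) - 9)) - 8) = -110] LHS = -5·(…); ÷-5 both sides ⇒ div: (6*(((-3*x) + 5) - 9)) - 8 = 22.
Step 2. [(6*(((-3*x) + 5) - 9)) - 8 = 22] the outer -8 inverts by adding 8, so sub: 6*(((-3*x) + 5) - 9) = 30.
Step 3. [6*(((-3*x) + 5) - 9) = 30] LHS = 6·(…); ÷6 both sides, so div: ((-3*x) + 5) - 9 = 5.
Step 4. [((-3*x) + 5) - 9 = 5] -9 is outermost — add 9 both sides. So sub: (-3*x) + 5 = 14.
Step 5. [(-3*x) + 5 = 14] subtract 5: x sits inside (… + 5), so sub: -3*x = 9.
Step 6. [-3*x = 9] LHS = -3·(…); ÷-3 both sides ⇒ div: x = -3.

Answer: x ∈ {-3}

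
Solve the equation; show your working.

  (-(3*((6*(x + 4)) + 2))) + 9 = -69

Step 1. [(-(3*((6*(x + 4)) + 2))) + 9 = -69] subtract 9: x sits inside (… + 9), so sub: -(3*((6*(x + 4)) + 2)) = -78.
Step 2. [-(3*((6*(x + 4)) + 2)) = -78] flip signs both sides. So neg: 3*((6*(x + 4)) + 2) = 78.
Step 3. [3*((6*(x + 4)) + 2) = 78] leading coefficient 3: divide by 3 ⇒ div: (6*(x + 4)) + 2 = 26.
Step 4. [(6*(x + 4)) + 2 = 26] subtract 2: x sits inside (… + 2), so sub: 6*(x + 4) = 24.
Step 5. [6*(x + 4) = 24] 6·(inner) — divide through by 6 ⇒ div: x + 4 = 4.
Step 6. [x + 4 = 4] 4 comes off first (subtract 4) ⇒ sub: x = 0.

Answer: x ∈ {0}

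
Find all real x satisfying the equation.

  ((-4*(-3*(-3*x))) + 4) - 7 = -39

Step 1. [((-4*(-3*(-3*x))) + 4) - 7 = -39] -7 is outermost — add 7 both sides. So sub: (-4*(-3*(-3*x))) + 4 = -32.
Step 2. [(-4*(-3*(-3*x))) + 4 = -32] +4 is outermost — subtract 4 both sides. So sub: -4*(-3*(-3*x)) = -36.
Step 3. [-4*(-3*(-3*x)) = -36] -4·(inner) — divide through by -4. So div: -3*(-3*x) = 9.
Step 4. [-3*(-3*x) = 9] divide by the outer -3 ⇒ div: -3*x = -3.
Step 5. [-3*x = -3] LHS = -3·(…); ÷-3 both sides. So div: x = 1.

Answer: x ∈ {1}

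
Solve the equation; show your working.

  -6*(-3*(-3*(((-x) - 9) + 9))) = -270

Step 1. [-6*(-3*(-3*(((-x) - 9) + 9))) = -270] -6 out front; divide by -6, so div: -3*(-3*(((-x) - 9) + 9)) = 45.
Step 2. [-3*(-3*(((-x) - 9) + 9)) = 45] -3 out front; divide by -3, so div: -3*(((-x) - 9) + 9) = -15.
Step 3. [-3*(((-x) - 9) + 9) = -15] -3·(inner) — divide through by -3. So div: ((-x) - 9) + 9 = 5.
Step 4. [((-x) - 9) + 9 = 5] +9 is outermost — subtract 9 both sides, so sub: (-x) - 9 = -4.
Step 5. [(-x) - 9 = -4] add 9: x sits inside (… - 9). So sub: -x = 5.
Step 6. [-x = 5] LHS negated; negate both sides. So neg: x = -5.

Answer: x ∈ {-5}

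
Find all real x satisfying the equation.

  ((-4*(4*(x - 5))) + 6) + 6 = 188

Step 1. [((-4*(4*(x - 5))) + 6) + 6 = 188] subtract 6: x sits inside (… + 6). So sub: (-4*(4*(x - 5))) + 6 = 182.
Step 2. [(-4*(4*(x - 5))) + 6 = 182] subtract 6: x sits inside (… + 6), so sub: -4*(4*(x - 5)) = 176.
Step 3. [-4*(4*(x - 5)) = 176] leading coefficient -4: divide by -4 ⇒ div: 4*(x - 5) = -44.
Step 4. [4*(x - 5) = -44] 4 out front; divide by 4. So div: x - 5 = -11.
Step 5. [x - 5 = -11] add 5: x sits inside (… - 5). So sub: x = -6.

Answer: x ∈ {-6}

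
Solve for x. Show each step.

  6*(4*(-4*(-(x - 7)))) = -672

Step 1. [6*(4*(-4*(-(x - 7)))) = -672] leading coefficient 6: divide by 6 ⇒ div: 4*(-4*(-(x - 7))) = -112.
Step 2. [4*(-4*(-(x - 7))) = -112] 4·(inner) — divide through by 4. So div: -4*(-(x - 7)) = -28.
Step 3. [-4*(-(x - 7)) = -28] -4 out front; divide by -4, so div: -(x - 7) = 7.
Step 4. [-(x - 7) = 7] flip signs both sides ⇒ neg: x - 7 = -7.
Step 5. [x - 7 = -7] add 7: x sits inside (… - 7) ⇒ sub: x = 0.

Answer: x ∈ {0}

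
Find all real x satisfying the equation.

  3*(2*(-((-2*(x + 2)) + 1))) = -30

Step 1. [3*(2*(-((-2*(x + 2)) + 1))) = -30] LHS = 3·(…); ÷3 both sides, so div: 2*(-((-2*(x + 2)) + 1)) = -10.
Step 2. [2*(-((-2*(x + 2)) + 1)) = -10] LHS = 2·(…); ÷2 both sides, so div: -((-2*(x + 2)) + 1) = -5.
Step 3. [-((-2*(x + 2)) + 1) = -5] flip signs both sides, so neg: (-2*(x + 2)) + 1 = 5.
Step 4. [(-2*(x + 2)) + 1 = 5] the outer +1 inverts by subtracting 1. So sub: -2*(x + 2) = 4.
Step 5. [-2*(x + 2) = 4] divide by the outer -2. So div: x + 2 = -2.
Step 6. [x + 2 = -2] 2 comes off first (subtract 2), so sub: x = -4.

Answer: x ∈ {-4}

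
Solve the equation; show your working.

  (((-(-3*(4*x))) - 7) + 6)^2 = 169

Step 1. [(((-(-3*(4*x))) - 7) + 6)^2 = 169] LHS squared, RHS 169 ≥ 0: apply √ (±). So sqrt: ((-(-3*(4*x))) - 7) + 6 = 13 or -13.
Step 2. [((-(-3*(4*x))) - 7) + 6 = 13 or -13] peel the +6: subtract 6 from each side. So sub: (-(-3*(4*x))) - 7 = 7 or -19.
Step 3. [(-(-3*(4*x))) - 7 = 7 or -19] 7 comes off first (add 7) ⇒ sub: -(-3*(4*x)) = 14 or -12.
Step 4. [-(-3*(4*x)) = 14 or -12] flip signs both sides. So neg: -3*(4*x) = -14 or 12.
Step 5. [-3*(4*x) = -14 or 12] -3 out front; divide by -3 ⇒ div: 4*x = 14/3 or -4.
Step 6. [4*x = 14/3 or -4] leading coefficient 4: divide by 4 ⇒ div: x = 7/6 or -1.

Answer: x ∈ {-1, 7/6}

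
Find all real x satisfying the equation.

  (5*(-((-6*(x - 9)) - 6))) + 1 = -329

Step 1. [(5*(-((-6*(x - 9)) - 6))) + 1 = -329] the outer +1 inverts by subtracting 1, so sub: 5*(-((-6*(x - 9)) - 6)) = -330.
Step 2. [5*(-((-6*(x - 9)) - 6)) = -330] leading coefficient 5: divide by 5, so div: -((-6*(x - 9)) - 6) = -66.
Step 3. [-((-6*(x - 9)) - 6) = -66] flip signs both sides ⇒ neg: (-6*(x - 9)) - 6 = 66.
Step 4. [(-6*(x - 9)) - 6 = 66] the outer -6 inverts by adding 6, so sub: -6*(x - 9) = 72.
Step 5. [-6*(x - 9) = 72] divide by the outer -6. So div: x - 9 = -12.
Step 6. [x - 9 = -12] peel the -9: add 9 from each side, so sub: x = -3.

Answer: x ∈ {-3}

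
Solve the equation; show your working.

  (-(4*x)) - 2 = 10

Step 1. [(-(4*x)) - 2 = 10] -2 is outermost — add 2 both sides, so sub: -(4*x) = 12.
Step 2. [-(4*x) = 12] LHS negated; negate both sides ⇒ neg: 4*x = -12.
Step 3. [4*x = -12] leading coefficient 4: divide by 4. So div: x = -3.

Answer: x ∈ {-3}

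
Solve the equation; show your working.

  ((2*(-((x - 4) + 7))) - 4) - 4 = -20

Step 1. [((2*(-((x - 4) + 7))) - 4) - 4 = -20] add 4: x sits inside (… - 4) ⇒ sub: (2*(-((x - 4) + 7))) - 4 = -16.
Step 2. [(2*(-((x - 4) + 7))) - 4 = -16] the outer -4 inverts by adding 4. So sub: 2*(-((x - 4) + 7)) = -12.
Step 3. [2*(-((x - 4) + 7)) = -12] 2 out front; divide by 2. So div: -((x - 4) + 7) = -6.
Step 4. [-((x - 4) + 7) = -6] flip signs both sides. So neg: (x - 4) + 7 = 6.
Step 5. [(x - 4) + 7 = 6] peel the +7: subtract 7 from each side. So sub: x - 4 = -1.
Step 6. [x - 4 = -1] peel the -4: add 4 from each side ⇒ sub: x = 3.

Answer: x ∈ {3}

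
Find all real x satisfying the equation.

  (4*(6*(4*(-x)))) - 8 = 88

Step 1. [(4*(6*(4*(-x)))) - 8 = 88] common factor 4 (LHS and 88) — divide through ⇒ factor: (6*(4*(-x))) - 2 = 22.
Step 2. [(6*(4*(-x))) - 2 = 22] peel the -2: add 2 from each side ⇒ sub: 6*(4*(-x)) = 24.
Step 3. [6*(4*(-x)) = 24] leading coefficient 6: divide by 6 ⇒ div: 4*(-x) = 4.
Step 4. [4*(-x) = 4] 4·(inner) — divide through by 4, so div: -x = 1.
Step 5. [-x = 1] flip signs both sides ⇒ neg: x = -1.

Answer: x ∈ {-1}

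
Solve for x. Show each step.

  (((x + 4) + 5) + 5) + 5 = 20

Step 1. [(((x + 4) + 5) + 5) + 5 = 20] +5 is outermost — subtract 5 both sides. So sub: ((x + 4) + 5) + 5 = 15.
Step 2. [((x + 4) + 5) + 5 = 15] the outer +5 inverts by subtracting 5, so sub: (x + 4) + 5 = 10.
Step 3. [(x + 4) + 5 = 10] 5 comes off first (subtract 5). So sub: x + 4 = 5.
Step 4. [x + 4 = 5] the outer +4 inverts by subtracting 4. So sub: x = 1.

Answer: x ∈ {1}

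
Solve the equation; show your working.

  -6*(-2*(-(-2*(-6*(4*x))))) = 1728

Step 1. [-6*(-2*(-(-2*(-6*(4*x))))) = 1728] divide by the outer -6 ⇒ div: -2*(-(-2*(-6*(4*x)))) = -288.
Step 2. [-2*(-(-2*(-6*(4*x)))) = -288] -2 out front; divide by -2. So div: -(-2*(-6*(4*x))) = 144.
Step 3. [-(-2*(-6*(4*x))) = 144] leading − — multiply by −1. So neg: -2*(-6*(4*x)) = -144.
Step 4. [-2*(-6*(4*x)) = -144] -2·(inner) — divide through by -2. So div: -6*(4*x) = 72.
Step 5. [-6*(4*x) = 72] leading coefficient -6: divide by -6 ⇒ div: 4*x = -12.
Step 6. [4*x = -12] leading coefficient 4: divide by 4 ⇒ div: x = -3.

Answer: x ∈ {-3}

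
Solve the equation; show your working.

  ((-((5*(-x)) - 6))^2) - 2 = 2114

Step 1. [((-((5*(-x)) - 6))^2) - 2 = 2114] add 2: x sits inside (… - 2), so sub: (-((5*(-x)) - 6))^2 = 2116.
Step 2. [(-((5*(-x)) - 6))^2 = 2116] √ both sides: 2116 ≥ 0 gives two branches, so sqrt: -((5*(-x)) - 6) = 46 or -46.
Step 3. [-((5*(-x)) - 6) = 46 or -46] LHS negated; negate both sides. So neg: (5*(-x)) - 6 = -46 or 46.
Step 4. [(5*(-x)) - 6 = -46 or 46] the outer -6 inverts by adding 6, so sub: 5*(-x) = -40 or 52.
Step 5. [5*(-x) = -40 or 52] 5·(inner) — divide through by 5, so div: -x = -8 or 52/5.
Step 6. [-x = -8 or 52/5] flip signs both sides. So neg: x = 8 or -52/5.

Answer: x ∈ {-52/5, 8}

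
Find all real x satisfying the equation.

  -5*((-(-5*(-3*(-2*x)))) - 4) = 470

Step 1. [-5*((-(-5*(-3*(-2*x)))) - 4) = 470] divide by the outer -5. So div: (-(-5*(-3*(-2*x)))) - 4 = -94.
Step 2. [(-(-5*(-3*(-2*x)))) - 4 = -94] -4 is outermost — add 4 both sides, so sub: -(-5*(-3*(-2*x))) = -90.
Step 3. [-(-5*(-3*(-2*x))) = -90] LHS negated; negate both sides. So neg: -5*(-3*(-2*x)) = 90.
Step 4. [-5*(-3*(-2*x)) = 90] -5 out front; divide by -5. So div: -3*(-2*x) = -18.
Step 5. [-3*(-2*x) = -18] -3 out front; divide by -3. So div: -2*x = 6.
Step 6. [-2*x = 6] -2·(inner) — divide through by -2. So div: x = -3.

Answer: x ∈ {-3}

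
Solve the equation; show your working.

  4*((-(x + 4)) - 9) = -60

Step 1. [4*((-(x + 4)) - 9) = -60] LHS = 4·(…); ÷4 both sides ⇒ div: (-(x + 4)) - 9 = -15.
Step 2. [(-(x + 4)) - 9 = -15] -9 is outermost — add 9 both sides ⇒ sub: -(x + 4) = -6.
Step 3. [-(x + 4) = -6] leading − — multiply by −1. So neg: x + 4 = 6.
Step 4. [x + 4 = 6] 4 comes off first (subtract 4) ⇒ sub: x = 2.

Answer: x ∈ {2}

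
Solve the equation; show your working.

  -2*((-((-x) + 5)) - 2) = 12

Step 1. [-2*((-((-x) + 5)) - 2) = 12] divide by the outer -2, so div: (-((-x) + 5)) - 2 = -6.
Step 2. [(-((-x) + 5)) - 2 = -6] -2 is outermost — add 2 both sides, so sub: -((-x) + 5) = -4.
Step 3. [-((-x) + 5) = -4] leading − — multiply by −1. So neg: (-x) + 5 = 4.
Step 4. [(-x) + 5 = 4] 5 comes off first (subtract 5), so sub: -x = -1.
Step 5. [-x = -1] flip signs both sides. So neg: x = 1.

Answer: x ∈ {1}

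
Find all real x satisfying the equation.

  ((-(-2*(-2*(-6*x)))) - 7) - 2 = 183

Step 1. [((-(-2*(-2*(-6*x)))) - 7) - 2 = 183] add 2: x sits inside (… - 2) ⇒ sub: (-(-2*(-2*(-6*x)))) - 7 = 185.
Step 2. [(-(-2*(-2*(-6*x)))) - 7 = 185] peel the -7: add 7 from each side. So sub: -(-2*(-2*(-6*x))) = 192.
Step 3. [-(-2*(-2*(-6*x))) = 192] LHS negated; negate both sides. So neg: -2*(-2*(-6*x)) = -192.
Step 4. [-2*(-2*(-6*x)) = -192] -2 out front; divide by -2, so div: -2*(-6*x) = 96.
Step 5. [-2*(-6*x) = 96] LHS = -2·(…); ÷-2 both sides ⇒ div: -6*x = -48.
Step 6. [-6*x = -48] leading coefficient -6: divide by -6 ⇒ div: x = 8.

Answer: x ∈ {8}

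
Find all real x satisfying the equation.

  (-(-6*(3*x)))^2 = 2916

Step 1. [(-(-6*(3*x)))^2 = 2916] LHS squared, RHS 2916 ≥ 0: apply √ (±) ⇒ sqrt: -(-6*(3*x)) = 54 or -54.
Step 2. [-(-6*(3*x)) = 54 or -54] flip signs both sides. So neg: -6*(3*x) = -54 or 54.
Step 3. [-6*(3*x) = -54 or 54] LHS = -6·(…); ÷-6 both sides, so div: 3*x = 9 or -9.
Step 4. [3*x = 9 or -9] leading coefficient 3: divide by 3 ⇒ div: x = 3 or -3.

Answer: x ∈ {-3, 3}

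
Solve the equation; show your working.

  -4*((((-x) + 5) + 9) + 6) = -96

Step 1. [-4*((((-x) + 5) + 9) + 6) = -96] leading coefficient -4: divide by -4, so div: (((-x) + 5) + 9) + 6 = 24.
Step 2. [(((-x) + 5) + 9) + 6 = 24] the outer +6 inverts by subtracting 6 ⇒ sub: ((-x) + 5) + 9 = 18.
Step 3. [((-x) + 5) + 9 = 18] 9 comes off first (subtract 9). So sub: (-x) + 5 = 9.
Step 4. [(-x) + 5 = 9] +5 is outermost — subtract 5 both sides ⇒ sub: -x = 4.
Step 5. [-x = 4] leading − — multiply by −1, so neg: x = -4.

Answer: x ∈ {-4}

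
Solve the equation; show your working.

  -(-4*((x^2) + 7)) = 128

Step 1. [-(-4*((x^2) + 7)) = 128] LHS negated; negate both sides. So neg: -4*((x^2) + 7) = -128.
Step 2. [-4*((x^2) + 7) = -128] -4 out front; divide by -4. So div: (x^2) + 7 = 32.
Step 3. [(x^2) + 7 = 32] the outer +7 inverts by subtracting 7 ⇒ sub: x^2 = 25.
Step 4. [x^2 = 25] √ both sides: 25 ≥ 0 gives two branches ⇒ sqrt: x = 5 or -5.

Answer: x ∈ {-5, 5}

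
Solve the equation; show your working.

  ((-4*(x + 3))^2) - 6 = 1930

Step 1. [((-4*(x + 3))^2) - 6 = 1930] -6 is outermost — add 6 both sides ⇒ sub: (-4*(x + 3))^2 = 1936.
Step 2. [(-4*(x + 3))^2 = 1936] √ both sides: 1936 ≥ 0 gives two branches ⇒ sqrt: -4*(x + 3) = 44 or -44.
Step 3. [-4*(x + 3) = 44 or -44] LHS = -4·(…); ÷-4 both sides ⇒ div: x + 3 = -11 or 11.
Step 4. [x + 3 = -11 or 11] 3 comes off first (subtract 3). So sub: x = -14 or 8.

Answer: x ∈ {-14, 8}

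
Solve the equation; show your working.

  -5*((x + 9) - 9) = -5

Step 1. [-5*((x + 9) - 9) = -5] divide by the outer -5. So div: (x + 9) - 9 = 1.
Step 2. [(x + 9) - 9 = 1] add 9: x sits inside (… - 9) ⇒ sub: x + 9 = 10.
Step 3. [x + 9 = 10] the outer +9 inverts by subtracting 9 ⇒ sub: x = 1.

Answer: x ∈ {1}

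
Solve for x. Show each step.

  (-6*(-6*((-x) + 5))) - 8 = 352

Step 1. [(-6*(-6*((-x) + 5))) - 8 = 352] peel the -8: add 8 from each side. So sub: -6*(-6*((-x) + 5)) = 360.
Step 2. [-6*(-6*((-x) + 5)) = 360] -6·(inner) — divide through by -6 ⇒ div: -6*((-x) + 5) = -60.
Step 3. [-6*((-x) + 5) = -60] divide by the outer -6, so div: (-x) + 5 = 10.
Step 4. [(-x) + 5 = 10] 5 comes off first (subtract 5), so sub: -x = 5.
Step 5. [-x = 5] LHS negated; negate both sides, so neg: x = -5.

Answer: x ∈ {-5}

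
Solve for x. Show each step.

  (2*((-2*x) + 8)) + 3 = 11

Step 1. [(2*((-2*x) + 8)) + 3 = 11] +3 is outermost — subtract 3 both sides, so sub: 2*((-2*x) + 8) = 8.
Step 2. [2*((-2*x) + 8) = 8] LHS = 2·(…); ÷2 both sides. So div: (-2*x) + 8 = 4.
Step 3. [(-2*x) + 8 = 4] +8 is outermost — subtract 8 both sides, so sub: -2*x = -4.
Step 4. [-2*x = -4] leading coefficient -2: divide by -2 ⇒ div: x = 2.

Answer: x ∈ {2}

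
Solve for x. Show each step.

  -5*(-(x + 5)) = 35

Step 1. [-5*(-(x + 5)) = 35] -5 out front; divide by -5, so div: -(x + 5) = -7.
Step 2. [-(x + 5) = -7] leading − — multiply by −1. So neg: x + 5 = 7.
Step 3. [x + 5 = 7] subtract 5: x sits inside (… + 5). So sub: x = 2.

Answer: x ∈ {2}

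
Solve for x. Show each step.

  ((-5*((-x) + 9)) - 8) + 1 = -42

Step 1. [((-5*((-x) + 9)) - 8) + 1 = -42] +1 is outermost — subtract 1 both sides ⇒ sub: (-5*((-x) + 9)) - 8 = -43.
Step 2. [(-5*((-x) + 9)) - 8 = -43] add 8: x sits inside (… - 8) ⇒ sub: -5*((-x) + 9) = -35.
Step 3. [-5*((-x) + 9) = -35] divide by the outer -5, so div: (-x) + 9 = 7.
Step 4. [(-x) + 9 = 7] 9 comes off first (subtract 9), so sub: -x = -2.
Step 5. [-x = -2] flip signs both sides. So neg: x = 2.

Answer: x ∈ {2}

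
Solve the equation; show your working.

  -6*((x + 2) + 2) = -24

Step 1. [-6*((x + 2) + 2) = -24] -6·(inner) — divide through by -6 ⇒ div: (x + 2) + 2 = 4.
Step 2. [(x + 2) + 2 = 4] 2 comes off first (subtract 2). So sub: x + 2 = 2.
Step 3. [x + 2 = 2] +2 is outermost — subtract 2 both sides ⇒ sub: x = 0.

Answer: x ∈ {0}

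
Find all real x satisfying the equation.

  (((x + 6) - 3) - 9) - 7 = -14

Step 1. [(((x + 6) - 3) - 9) - 7 = -14] add 7: x sits inside (… - 7), so sub: ((x + 6) - 3) - 9 = -7.
Step 2. [((x + 6) - 3) - 9 = -7] the outer -9 inverts by adding 9. So sub: (x + 6) - 3 = 2.
Step 3. [(x + 6) - 3 = 2] 3 comes off first (add 3) ⇒ sub: x + 6 = 5.
Step 4. [x + 6 = 5] the outer +6 inverts by subtracting 6. So sub: x = -1.

Answer: x ∈ {-1}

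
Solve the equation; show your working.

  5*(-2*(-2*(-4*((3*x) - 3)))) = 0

Step 1. [5*(-2*(-2*(-4*((3*x) - 3)))) = 0] divide by the outer 5. So div: -2*(-2*(-4*((3*x) - 3))) = 0.
Step 2. [-2*(-2*(-4*((3*x) - 3))) = 0] leading coefficient -2: divide by -2, so div: -2*(-4*((3*x) - 3)) = 0.
Step 3. [-2*(-4*((3*x) - 3)) = 0] leading coefficient -2: divide by -2. So div: -4*((3*x) - 3) = 0.
Step 4. [-4*((3*x) - 3) = 0] LHS = -4·(…); ÷-4 both sides ⇒ div: (3*x) - 3 = 0.
Step 5. [(3*x) - 3 = 0] the outer -3 inverts by adding 3, so sub: 3*x = 3.
Step 6. [3*x = 3] leading coefficient 3: divide by 3 ⇒ div: x = 1.

Answer: x ∈ {1}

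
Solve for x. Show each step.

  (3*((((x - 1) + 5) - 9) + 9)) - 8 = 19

Step 1. [(3*((((x - 1) + 5) - 9) + 9)) - 8 = 19] 8 comes off first (add 8). So sub: 3*((((x - 1) + 5) - 9) + 9) = 27.
Step 2. [3*((((x - 1) + 5) - 9) + 9) = 27] LHS = 3·(…); ÷3 both sides ⇒ div: (((x - 1) + 5) - 9) + 9 = 9.
Step 3. [(((x - 1) + 5) - 9) + 9 = 9] 9 comes off first (subtract 9) ⇒ sub: ((x - 1) + 5) - 9 = 0.
Step 4. [((x - 1) + 5) - 9 = 0] the outer -9 inverts by adding 9, so sub: (x - 1) + 5 = 9.
Step 5. [(x - 1) + 5 = 9] subtract 5: x sits inside (… + 5), so sub: x - 1 = 4.
Step 6. [x - 1 = 4] add 1: x sits inside (… - 1). So sub: x = 5.

Answer: x ∈ {5}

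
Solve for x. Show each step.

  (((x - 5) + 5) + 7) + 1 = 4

Step 1. [(((x - 5) + 5) + 7) + 1 = 4] subtract 1: x sits inside (… + 1) ⇒ sub: ((x - 5) + 5) + 7 = 3.
Step 2. [((x - 5) + 5) + 7 = 3] subtract 7: x sits inside (… + 7). So sub: (x - 5) + 5 = -4.
Step 3. [(x - 5) + 5 = -4] peel the +5: subtract 5 from each side. So sub: x - 5 = -9.
Step 4. [x - 5 = -9] peel the -5: add 5 from each side, so sub: x = -4.

Answer: x ∈ {-4}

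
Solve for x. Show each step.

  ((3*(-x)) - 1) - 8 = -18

Step 1. [((3*(-x)) - 1) - 8 = -18] 8 comes off first (add 8) ⇒ sub: (3*(-x)) - 1 = -10.
Step 2. [(3*(-x)) - 1 = -10] peel the -1: add 1 from each side. So sub: 3*(-x) = -9.
Step 3. [3*(-x) = -9] LHS = 3·(…); ÷3 both sides, so div: -x = -3.
Step 4. [-x = -3] leading − — multiply by −1 ⇒ neg: x = 3.

Answer: x ∈ {3}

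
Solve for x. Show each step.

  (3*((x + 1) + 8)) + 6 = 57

Step 1. [(3*((x + 1) + 8)) + 6 = 57] +6 is outermost — subtract 6 both sides ⇒ sub: 3*((x + 1) + 8) = 51.
Step 2. [3*((x + 1) + 8) = 51] leading coefficient 3: divide by 3. So div: (x + 1) + 8 = 17.
Step 3. [(x + 1) + 8 = 17] 8 comes off first (subtract 8), so sub: x + 1 = 9.
Step 4. [x + 1 = 9] subtract 1: x sits inside (… + 1), so sub: x = 8.

Answer: x ∈ {8}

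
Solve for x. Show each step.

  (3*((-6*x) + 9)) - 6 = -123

Step 1. [(3*((-6*x) + 9)) - 6 = -123] 3 divides every term; factor it out. So factor: ((-6*x) + 9) - 2 = -41.
Step 2. [((-6*x) + 9) - 2 = -41] peel the -2: add 2 from each side ⇒ sub: (-6*x) + 9 = -39.
Step 3. [(-6*x) + 9 = -39] 9 comes off first (subtract 9), so sub: -6*x = -48.
Step 4. [-6*x = -48] leading coefficient -6: divide by -6, so div: x = 8.

Answer: x ∈ {8}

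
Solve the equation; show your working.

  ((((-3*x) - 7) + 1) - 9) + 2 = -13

Step 1. [((((-3*x) - 7) + 1) - 9) + 2 = -13] peel the +2: subtract 2 from each side. So sub: (((-3*x) - 7) + 1) - 9 = -15.
Step 2. [(((-3*x) - 7) + 1) - 9 = -15] add 9: x sits inside (… - 9), so sub: ((-3*x) - 7) + 1 = -6.
Step 3. [((-3*x) - 7) + 1 = -6] the outer +1 inverts by subtracting 1 ⇒ sub: (-3*x) - 7 = -7.
Step 4. [(-3*x) - 7 = -7] peel the -7: add 7 from each side, so sub: -3*x = 0.
Step 5. [-3*x = 0] divide by the outer -3, so div: x = 0.

Answer: x ∈ {0}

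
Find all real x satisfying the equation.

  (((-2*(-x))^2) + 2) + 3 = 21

Step 1. [(((-2*(-x))^2) + 2) + 3 = 21] peel the +3: subtract 3 from each side ⇒ sub: ((-2*(-x))^2) + 2 = 18.
Step 2. [((-2*(-x))^2) + 2 = 18] the outer +2 inverts by subtracting 2, so sub: (-2*(-x))^2 = 16.
Step 3. [(-2*(-x))^2 = 16] 16 ≥ 0, LHS is (·)² — take ±√. So sqrt: -2*(-x) = 4 or -4.
Step 4. [-2*(-x) = 4 or -4] -2·(inner) — divide through by -2. So div: -x = -2 or 2.
Step 5. [-x = -2 or 2] leading − — multiply by −1 ⇒ neg: x = 2 or -2.

Answer: x ∈ {-2, 2}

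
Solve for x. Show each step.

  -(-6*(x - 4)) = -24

Step 1. [-(-6*(x - 4)) = -24] flip signs both sides ⇒ neg: -6*(x - 4) = 24.
Step 2. [-6*(x - 4) = 24] divide by the outer -6. So div: x - 4 = -4.
Step 3. [x - 4 = -4] -4 is outermost — add 4 both sides, so sub: x = 0.

Answer: x ∈ {0}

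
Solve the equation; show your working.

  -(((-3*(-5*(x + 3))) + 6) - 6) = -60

Step 1. [-(((-3*(-5*(x + 3))) + 6) - 6) = -60] LHS negated; negate both sides, so neg: ((-3*(-5*(x + 3))) + 6) - 6 = 60.
Step 2. [((-3*(-5*(x + 3))) + 6) - 6 = 60] the outer -6 inverts by adding 6 ⇒ sub: (-3*(-5*(x + 3))) + 6 = 66.
Step 3. [(-3*(-5*(x + 3))) + 6 = 66] +6 is outermost — subtract 6 both sides ⇒ sub: -3*(-5*(x + 3)) = 60.
Step 4. [-3*(-5*(x + 3)) = 60] -3 out front; divide by -3, so div: -5*(x + 3) = -20.
Step 5. [-5*(x + 3) = -20] leading coefficient -5: divide by -5 ⇒ div: x + 3 = 4.
Step 6. [x + 3 = 4] 3 comes off first (subtract 3) ⇒ sub: x = 1.

Answer: x ∈ {1}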